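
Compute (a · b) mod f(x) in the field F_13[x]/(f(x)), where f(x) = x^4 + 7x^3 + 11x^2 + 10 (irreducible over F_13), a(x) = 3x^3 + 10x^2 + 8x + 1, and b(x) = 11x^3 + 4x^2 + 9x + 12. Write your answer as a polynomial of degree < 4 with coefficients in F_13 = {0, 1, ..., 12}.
a · b ≡ 5x^3 + x^2 + 12x (mod f(x))

Multiply in F_13[x]: a(x)·b(x) = (3x^3 + 10x^2 + 8x + 1)·(11x^3 + 4x^2 + 9x + 12) = 7x^6 + 5x^5 + 12x^4 + x^2 + x + 12. This has degree ≥ 4, so divide by f(x) over F_13: 7x^6 + 5x^5 + 12x^4 + x^2 + x + 12 = (7x^2 + 8x + 9)·(x^4 + 7x^3 + 11x^2 + 10) + (5x^3 + x^2 + 12x). Hence a·b ≡ 5x^3 + x^2 + 12x (mod f). (F_13[x]/(f) is a field with 13^4 = 28561 elements since f is irreducible of degree 4.)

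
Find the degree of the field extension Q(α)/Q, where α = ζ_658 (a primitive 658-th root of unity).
[Q(α):Q] = 276

The minimal polynomial of ζ_658 over Q is the 658-th cyclotomic polynomial Φ_658(x), which is irreducible over Q and has degree φ(658) = 276. Hence [Q(α):Q] = φ(658) = 276.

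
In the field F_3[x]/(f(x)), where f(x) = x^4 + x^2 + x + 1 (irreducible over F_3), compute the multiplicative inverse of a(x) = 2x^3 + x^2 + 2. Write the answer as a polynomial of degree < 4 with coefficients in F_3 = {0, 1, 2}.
a(x)^(-1) ≡ x^2 + 1 (mod f(x))

Since f is irreducible over F_3, F_3[x]/(f) is a field and a(x) ≠ 0 has an inverse. Apply the extended Euclidean algorithm to f(x) and a(x) in F_3[x]: f(x) = (2x + 2)·a(x) + (2x^2);  a(x) = (x + 2)·(2x^2) + (2). The last nonzero remainder is the constant 2 = gcd(f, a) in F_3. Back-substituting through the division chain expresses 2 = s(x)·a(x) + t(x)·f(x) with s(x) ≡ 2x^2 + 2 (mod f), so (2x^2 + 2)·a(x) ≡ 2 (mod f). Multiplying by 2^(-1) ≡ 2 in F_3 gives a(x)^(-1) ≡ 2·(2x^2 + 2) ≡ x^2 + 1 (mod f). Check: (2x^3 + x^2 + 2)·(x^2 + 1) = 2x^5 + x^4 + 2x^3 + 2 ≡ 1 (mod x^4 + x^2 + x + 1).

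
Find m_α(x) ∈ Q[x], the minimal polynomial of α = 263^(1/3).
m_α(x) = x^3 - 263

α satisfies α^3 = 263, so x^3 - 263 annihilates α. By the rational root test, a rational root p/q (in lowest terms) of x^3 - 263 would satisfy p^3 = 263 q^3, forcing q = 1 and p^3 = 263; but 263 is not a perfect cube, contradiction. A monic cubic over Q with no rational root is irreducible (any nontrivial factorization would include a linear factor). Hence x^3 - 263 is the minimal polynomial of α, and in particular [Q(α):Q] = 3.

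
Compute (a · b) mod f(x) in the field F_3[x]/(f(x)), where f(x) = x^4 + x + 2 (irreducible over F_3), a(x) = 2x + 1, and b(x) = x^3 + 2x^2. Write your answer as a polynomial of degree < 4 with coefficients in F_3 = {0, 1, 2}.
a · b ≡ 2x^3 + 2x^2 + x + 2 (mod f(x))

Multiply in F_3[x]: a(x)·b(x) = (2x + 1)·(x^3 + 2x^2) = 2x^4 + 2x^3 + 2x^2. This has degree ≥ 4, so divide by f(x) over F_3: 2x^4 + 2x^3 + 2x^2 = (2)·(x^4 + x + 2) + (2x^3 + 2x^2 + x + 2). Hence a·b ≡ 2x^3 + 2x^2 + x + 2 (mod f). (F_3[x]/(f) is a field with 3^4 = 81 elements since f is irreducible of degree 4.)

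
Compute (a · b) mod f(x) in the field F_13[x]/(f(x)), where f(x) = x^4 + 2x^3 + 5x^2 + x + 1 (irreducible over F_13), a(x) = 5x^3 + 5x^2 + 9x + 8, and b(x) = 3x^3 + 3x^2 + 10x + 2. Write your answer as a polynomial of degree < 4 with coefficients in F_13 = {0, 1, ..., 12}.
a · b ≡ 10x^3 + 11x^2 + 3x + 12 (mod f(x))

Multiply in F_13[x]: a(x)·b(x) = (5x^3 + 5x^2 + 9x + 8)·(3x^3 + 3x^2 + 10x + 2) = 2x^6 + 4x^5 + x^4 + 7x^3 + 7x^2 + 7x + 3. This has degree ≥ 4, so divide by f(x) over F_13: 2x^6 + 4x^5 + x^4 + 7x^3 + 7x^2 + 7x + 3 = (2x^2 + 4)·(x^4 + 2x^3 + 5x^2 + x + 1) + (10x^3 + 11x^2 + 3x + 12). Hence a·b ≡ 10x^3 + 11x^2 + 3x + 12 (mod f). (F_13[x]/(f) is a field with 13^4 = 28561 elements since f is irreducible of degree 4.)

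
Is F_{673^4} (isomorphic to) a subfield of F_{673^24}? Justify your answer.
Yes: F_{673^4} is a subfield of F_{673^24}

F_{p^m} embeds in F_{p^n} iff m | n (since F_{p^n} is the splitting field of x^(p^n) - x, and F_{p^m} ⊂ F_{p^n} forces p^n to be a power of p^m, i.e. m | n; conversely if m | n then every root of x^(p^m) - x is a root of x^(p^n) - x). Here 4 | 24 (since 24 = 6·4), so F_{673^4} is a subfield of F_{673^24}, and [F_{673^24} : F_{673^4}] = 24/4 = 6.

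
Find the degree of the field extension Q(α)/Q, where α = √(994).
[Q(α):Q] = 2

[Q(α):Q] equals the degree of the minimal polynomial of α. Here α^2 = 994 and x^2 - 994 is irreducible (d = 994 is squarefree, ≠ 1, hence not a square), so deg(m_α) = 2. Thus [Q(α):Q] = 2.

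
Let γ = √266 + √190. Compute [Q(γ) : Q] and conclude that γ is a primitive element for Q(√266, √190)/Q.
[Q(γ) : Q] = 4 (equivalently, Q(γ) = Q(√266, √190))

Obviously Q(γ) ⊆ Q(√266, √190), and [Q(√266, √190):Q] = 4 (since 266, 190 are distinct squarefree integers > 1 with 50540 not a perfect square). To show equality we compute the minimal polynomial of γ. From γ = √266 + √190: γ^2 = 266 + 2√(50540) + 190 = 456 + 2√(50540), so γ^2 - 456 = 2√(50540); squaring, (γ^2 - 456)^2 = 4·50540, i.e. γ^4 - 912γ^2 + 207936 - 202160 = 0, i.e. γ^4 - 912γ^2 + 5776 = 0. So γ is a root of x^4 - 912x^2 + 5776. This polynomial is irreducible over Q: it has no rational root (each ±√266 ± √190 is irrational), and any factorization into two quadratics over Q would force √(50540) ∈ Q (pairing opposite roots) or √266, √190 ∈ Q (other pairings), all impossible. Hence [Q(γ):Q] = 4 = [Q(√266, √190):Q], so Q(γ) = Q(√266, √190).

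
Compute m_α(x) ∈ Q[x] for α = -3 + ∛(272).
m_α(x) = x^3 + 9x^2 + 27x - 245

Set β = α + 3 = ∛(272), so β^3 = 272. Then (α + 3)^3 - 272 = 0, i.e. α is a root of g(x) = (x + 3)^3 - 272 = x^3 + 9x^2 + 27x - 245. Since g(x) = h(x + 3) where h(x) = x^3 - 272, and h is irreducible over Q (because 272 is not a perfect cube, so h has no rational root, and a monic cubic with no rational root is irreducible), g is also irreducible (irreducibility is preserved under the substitution x → x + 3). Hence m_α(x) = x^3 + 9x^2 + 27x - 245.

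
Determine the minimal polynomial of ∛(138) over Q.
m_α(x) = x^3 - 138

α satisfies α^3 = 138, so x^3 - 138 annihilates α. By the rational root test, a rational root p/q (in lowest terms) of x^3 - 138 would satisfy p^3 = 138 q^3, forcing q = 1 and p^3 = 138; but 138 is not a perfect cube, contradiction. A monic cubic over Q with no rational root is irreducible (any nontrivial factorization would include a linear factor). Hence x^3 - 138 is the minimal polynomial of α, and in particular [Q(α):Q] = 3.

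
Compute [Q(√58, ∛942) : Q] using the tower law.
[Q(√58, ∛942) : Q] = 6

Let L = Q(√58, ∛942). Since Q(√58) ⊂ L and [Q(√58):Q] = 2, the tower law gives 2 | [L:Q]. Likewise Q(∛942) ⊂ L with [Q(∛942):Q] = 3 (because 942 is not a perfect cube), so 3 | [L:Q]. As gcd(2,3) = 1, [L:Q] is divisible by 6. Conversely L is generated over Q by √58 and ∛942, so [L:Q] ≤ 2·3 = 6. Therefore [Q(√58, ∛942) : Q] = 6.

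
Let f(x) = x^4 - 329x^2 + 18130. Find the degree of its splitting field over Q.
[K : Q] = 4

Solving the quadratic in x^2: x^2 = (329 ± √(329^2 - 4·18130))/2 = (329 ± √35721)/2 = (329 ± 189)/2, giving x^2 = 259 or x^2 = 70. So f(x) = (x^2 - 259)(x^2 - 70) and the roots of f are ±√259, ±√70. Hence the splitting field is K = Q(√259, √70). Since 259 and 70 are distinct squarefree integers > 1, their product 18130 is not a perfect square, so √70 ∉ Q(√259). By the tower law [K:Q] = [Q(√259,√70):Q(√259)] · [Q(√259):Q] = 2 · 2 = 4.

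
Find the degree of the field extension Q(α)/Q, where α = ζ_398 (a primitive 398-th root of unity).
[Q(α):Q] = 198

The minimal polynomial of ζ_398 over Q is the 398-th cyclotomic polynomial Φ_398(x), which is irreducible over Q and has degree φ(398) = 198. Hence [Q(α):Q] = φ(398) = 198.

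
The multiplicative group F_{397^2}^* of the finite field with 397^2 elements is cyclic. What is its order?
|F_{397^2}^*| = 157608

F_{397^2} has 397^2 = 157609 elements; its multiplicative group consists of all nonzero elements, so |F_{397^2}^*| = 157609 - 1 = 157608. (It is cyclic since any finite subgroup of the multiplicative group of a field is cyclic.)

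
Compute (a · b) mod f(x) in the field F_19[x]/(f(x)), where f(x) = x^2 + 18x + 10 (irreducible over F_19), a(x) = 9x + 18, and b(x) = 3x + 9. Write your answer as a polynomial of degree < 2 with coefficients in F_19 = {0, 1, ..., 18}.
a · b ≡ 10x + 6 (mod f(x))

Multiply in F_19[x]: a(x)·b(x) = (9x + 18)·(3x + 9) = 8x^2 + 2x + 10. This has degree ≥ 2, so divide by f(x) over F_19: 8x^2 + 2x + 10 = (8)·(x^2 + 18x + 10) + (10x + 6). Hence a·b ≡ 10x + 6 (mod f). (F_19[x]/(f) is a field with 19^2 = 361 elements since f is irreducible of degree 2.)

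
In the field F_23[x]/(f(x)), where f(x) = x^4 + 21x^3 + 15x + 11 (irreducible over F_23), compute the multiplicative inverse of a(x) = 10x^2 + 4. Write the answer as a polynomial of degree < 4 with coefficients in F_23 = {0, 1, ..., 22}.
a(x)^(-1) ≡ 12x^3 + 13x^2 + 4x (mod f(x))

Since f is irreducible over F_23, F_23[x]/(f) is a field and a(x) ≠ 0 has an inverse. Apply the extended Euclidean algorithm to f(x) and a(x) in F_23[x]: f(x) = (7x^2 + 9x + 11)·a(x) + (2x + 13);  a(x) = (5x + 2)·(2x + 13) + (1). The last nonzero remainder is the constant 1 = gcd(f, a) in F_23. Back-substituting through the division chain expresses 1 = s(x)·a(x) + t(x)·f(x) with s(x) ≡ 12x^3 + 13x^2 + 4x (mod f), so a(x)^(-1) ≡ s(x) = 12x^3 + 13x^2 + 4x (mod f). Check: (10x^2 + 4)·(12x^3 + 13x^2 + 4x) = 5x^5 + 15x^4 + 19x^3 + 6x^2 + 16x ≡ 1 (mod x^4 + 21x^3 + 15x + 11).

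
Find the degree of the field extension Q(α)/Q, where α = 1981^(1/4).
[Q(α):Q] = 4

α is a root of x^4 - 1981. By Eisenstein's criterion at the prime p = 7 (which divides the constant term 1981 but p^2 = 49 does not, since 1981 is squarefree), x^4 - 1981 is irreducible over Q. Hence [Q(α):Q] = 4.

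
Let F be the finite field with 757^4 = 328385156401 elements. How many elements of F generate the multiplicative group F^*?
There are φ(328385156400) = 73365626880 primitive elements

F_q^* is cyclic of order q - 1 = 328385156400. A cyclic group of order m has exactly φ(m) generators. Here m = 328385156400 = 2^4 · 3^3 · 5^2 · 7 · 73 · 157 · 379, so the number of primitive elements is φ(328385156400) = 73365626880.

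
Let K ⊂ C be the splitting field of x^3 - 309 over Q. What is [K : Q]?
[K : Q] = 6

The roots of x^3 - 309 are ∛309, ω∛309, ω^2∛309 where ω = e^(2πi/3) is a primitive cube root of unity, so K = Q(∛309, ω). Now [Q(∛309):Q] = 3 (since 309 is not a perfect cube, x^3 - 309 is irreducible) and [Q(ω):Q] = 2. Both 2 and 3 divide [K:Q], and [K:Q] ≤ 3·2 = 6, so [K:Q] = 6. (Equivalently: Q(∛309) ⊂ R but ω ∉ R, so [K : Q(∛309)] = 2.)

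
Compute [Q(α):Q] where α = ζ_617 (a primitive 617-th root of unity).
[Q(α):Q] = 616

The minimal polynomial of ζ_617 over Q is the 617-th cyclotomic polynomial Φ_617(x), which is irreducible over Q and has degree φ(617) = 616. Hence [Q(α):Q] = φ(617) = 616.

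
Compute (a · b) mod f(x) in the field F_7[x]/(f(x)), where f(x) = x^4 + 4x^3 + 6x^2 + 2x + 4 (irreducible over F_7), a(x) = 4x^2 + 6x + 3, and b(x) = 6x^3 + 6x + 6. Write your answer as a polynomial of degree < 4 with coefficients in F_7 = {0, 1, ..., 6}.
a · b ≡ 5x^3 + x^2 + x + 6 (mod f(x))

Multiply in F_7[x]: a(x)·b(x) = (4x^2 + 6x + 3)·(6x^3 + 6x + 6) = 3x^5 + x^4 + 4x^2 + 5x + 4. This has degree ≥ 4, so divide by f(x) over F_7: 3x^5 + x^4 + 4x^2 + 5x + 4 = (3x + 3)·(x^4 + 4x^3 + 6x^2 + 2x + 4) + (5x^3 + x^2 + x + 6). Hence a·b ≡ 5x^3 + x^2 + x + 6 (mod f). (F_7[x]/(f) is a field with 7^4 = 2401 elements since f is irreducible of degree 4.)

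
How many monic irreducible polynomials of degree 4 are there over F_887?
There are 154751168148 monic irreducible polynomials of degree 4 over F_887

Each element of F_{887^4} that lies in no proper subfield is a root of exactly one monic irreducible of degree 4 over F_887, and each such polynomial has 4 distinct roots in F_{887^4}. By Möbius inversion the count is N_887(4) = (1/4) Σ_{d|4} μ(4/d) · 887^d = (1/4)(μ(4)·887^1 + μ(2)·887^2 + μ(1)·887^4) = 619004672592/4 = 154751168148.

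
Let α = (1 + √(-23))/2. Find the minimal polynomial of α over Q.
m_α(x) = x^2 - x + 6

From 2α - 1 = √(-23), squaring gives (2α - 1)^2 = -23, i.e. 4α^2 - 4α + 1 = -23, so α^2 - α + (1 + 23)/4 = 0. Since -23 ≡ 1 (mod 4), (1 + 23)/4 = 6 ∈ Z. The polynomial x^2 - x + 6 has discriminant 1 - 4·(6) = -23, which is not a perfect square in Q (d = -23 is squarefree and ≠ 1), so x^2 - x + 6 is irreducible over Q. It is the minimal polynomial of α.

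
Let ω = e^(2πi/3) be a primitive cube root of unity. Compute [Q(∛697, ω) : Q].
[Q(∛697, ω) : Q] = 6

[Q(∛697):Q] = 3 (min poly x^3 - 697, irreducible since 697 is not a perfect cube). [Q(ω):Q] = 2 (min poly x^2 + x + 1). Since Q(∛697) ⊂ R and ω ∉ R, we have ω ∉ Q(∛697), so x^2 + x + 1 remains irreducible over Q(∛697) and [Q(∛697, ω) : Q(∛697)] = 2. By the tower law, [Q(∛697, ω) : Q] = 3 · 2 = 6. (In fact Q(∛697, ω) is the splitting field of x^3 - 697 over Q.)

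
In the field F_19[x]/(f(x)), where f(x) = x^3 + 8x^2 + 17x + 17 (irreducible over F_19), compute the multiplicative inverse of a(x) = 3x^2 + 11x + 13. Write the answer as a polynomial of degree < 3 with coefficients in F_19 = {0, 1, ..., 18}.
a(x)^(-1) ≡ 6x^2 + 8x + 4 (mod f(x))

Since f is irreducible over F_19, F_19[x]/(f) is a field and a(x) ≠ 0 has an inverse. Apply the extended Euclidean algorithm to f(x) and a(x) in F_19[x]: f(x) = (13x + 12)·a(x) + (x + 13);  a(x) = (3x + 10)·(x + 13) + (16). The last nonzero remainder is the constant 16 = gcd(f, a) in F_19. Back-substituting through the division chain expresses 16 = s(x)·a(x) + t(x)·f(x) with s(x) ≡ x^2 + 14x + 7 (mod f), so (x^2 + 14x + 7)·a(x) ≡ 16 (mod f). Multiplying by 16^(-1) ≡ 6 in F_19 gives a(x)^(-1) ≡ 6·(x^2 + 14x + 7) ≡ 6x^2 + 8x + 4 (mod f). Check: (3x^2 + 11x + 13)·(6x^2 + 8x + 4) = 18x^4 + 14x^3 + 7x^2 + 15x + 14 ≡ 1 (mod x^3 + 8x^2 + 17x + 17).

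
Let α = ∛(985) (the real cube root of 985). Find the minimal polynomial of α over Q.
m_α(x) = x^3 - 985

α satisfies α^3 = 985, so x^3 - 985 annihilates α. By the rational root test, a rational root p/q (in lowest terms) of x^3 - 985 would satisfy p^3 = 985 q^3, forcing q = 1 and p^3 = 985; but 985 is not a perfect cube, contradiction. A monic cubic over Q with no rational root is irreducible (any nontrivial factorization would include a linear factor). Hence x^3 - 985 is the minimal polynomial of α, and in particular [Q(α):Q] = 3.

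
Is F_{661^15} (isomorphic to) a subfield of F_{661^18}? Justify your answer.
No: F_{661^15} is not a subfield of F_{661^18}

F_{p^m} embeds in F_{p^n} iff m | n. Here 15 ∤ 18 (since 18 = 1·15 + 3 with remainder 3 ≠ 0), so F_{661^15} is not a subfield of F_{661^18}. Equivalently: if it were, the tower law would give 15 = [F_{661^15}:F_661] dividing [F_{661^18}:F_661] = 18, contradiction.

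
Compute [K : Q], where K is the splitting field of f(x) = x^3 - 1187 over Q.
[K : Q] = 6

The roots of x^3 - 1187 are ∛1187, ω∛1187, ω^2∛1187 where ω = e^(2πi/3) is a primitive cube root of unity, so K = Q(∛1187, ω). Now [Q(∛1187):Q] = 3 (since 1187 is not a perfect cube, x^3 - 1187 is irreducible) and [Q(ω):Q] = 2. Both 2 and 3 divide [K:Q], and [K:Q] ≤ 3·2 = 6, so [K:Q] = 6. (Equivalently: Q(∛1187) ⊂ R but ω ∉ R, so [K : Q(∛1187)] = 2.)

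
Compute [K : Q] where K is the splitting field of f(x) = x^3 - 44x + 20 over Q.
[K : Q] = 6

By the rational root test, any rational root of the monic integer polynomial f(x) = x^3 - 44x + 20 must be an integer dividing the constant term 20, i.e. one of ±{1, 2, 4, 5, 10, 20}. Evaluating: f(1) = -23, f(-1) = 63, f(2) = -60, f(-2) = 100, f(4) = -92, f(-4) = 132, f(5) = -75, f(-5) = 115, f(10) = 580, f(-10) = -540, f(20) = 7140, f(-20) = -7100; none is 0, so f has no rational root and is therefore irreducible over Q (a cubic with no linear factor over a field is irreducible). For an irreducible cubic, the Galois group is A_3 or S_3 according as the discriminant disc(f) = -4a^3 - 27b^2 = -4·(-44)^3 - 27·(20)^2 = 329936 is or is not a square in Q. Here disc(f) = 329936 is not a perfect square in Q, so the Galois group of f over Q is not contained in A_3 and must be all of S_3. The splitting field has degree |S_3| = 6 over Q, so [K : Q] = 6.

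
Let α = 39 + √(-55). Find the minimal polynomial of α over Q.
m_α(x) = x^2 - 78x + 1576

From α - 39 = √(-55), squaring gives (α - 39)^2 = -55, i.e. α^2 - 78α + 1521 = -55, so α^2 - 78α + 1576 = 0. The discriminant of x^2 - 78x + 1576 is (-78)^2 - 4·(1576) = 6084 - 6304 = -220, and 4·(-55) is not a perfect square in Q since -55 is squarefree and ≠ 1. Hence x^2 - 78x + 1576 is irreducible over Q and is the minimal polynomial of α.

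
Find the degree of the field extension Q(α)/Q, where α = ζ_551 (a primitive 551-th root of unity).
[Q(α):Q] = 504

The minimal polynomial of ζ_551 over Q is the 551-th cyclotomic polynomial Φ_551(x), which is irreducible over Q and has degree φ(551) = 504. Hence [Q(α):Q] = φ(551) = 504.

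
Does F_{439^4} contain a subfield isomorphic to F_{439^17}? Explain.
No: F_{439^17} is not a subfield of F_{439^4}

F_{p^m} embeds in F_{p^n} iff m | n. Here 17 ∤ 4 (since 4 = 0·17 + 4 with remainder 4 ≠ 0), so F_{439^17} is not a subfield of F_{439^4}. Equivalently: if it were, the tower law would give 17 = [F_{439^17}:F_439] dividing [F_{439^4}:F_439] = 4, contradiction.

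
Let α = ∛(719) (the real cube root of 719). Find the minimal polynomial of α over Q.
m_α(x) = x^3 - 719

α satisfies α^3 = 719, so x^3 - 719 annihilates α. By the rational root test, a rational root p/q (in lowest terms) of x^3 - 719 would satisfy p^3 = 719 q^3, forcing q = 1 and p^3 = 719; but 719 is not a perfect cube, contradiction. A monic cubic over Q with no rational root is irreducible (any nontrivial factorization would include a linear factor). Hence x^3 - 719 is the minimal polynomial of α, and in particular [Q(α):Q] = 3.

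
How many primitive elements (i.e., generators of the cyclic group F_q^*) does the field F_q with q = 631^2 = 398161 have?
There are φ(398160) = 89856 primitive elements

F_q^* is cyclic of order q - 1 = 398160. A cyclic group of order m has exactly φ(m) generators. Here m = 398160 = 2^4 · 3^2 · 5 · 7 · 79, so the number of primitive elements is φ(398160) = 89856.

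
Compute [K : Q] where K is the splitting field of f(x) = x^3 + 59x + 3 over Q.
[K : Q] = 6

By the rational root test, any rational root of the monic integer polynomial f(x) = x^3 + 59x + 3 must be an integer dividing the constant term 3, i.e. one of ±{1, 3}. Evaluating: f(1) = 63, f(-1) = -57, f(3) = 207, f(-3) = -201; none is 0, so f has no rational root and is therefore irreducible over Q (a cubic with no linear factor over a field is irreducible). For an irreducible cubic, the Galois group is A_3 or S_3 according as the discriminant disc(f) = -4a^3 - 27b^2 = -4·(59)^3 - 27·(3)^2 = -821759 is or is not a square in Q. Here disc(f) = -821759 is not a perfect square in Q, so the Galois group of f over Q is not contained in A_3 and must be all of S_3. The splitting field has degree |S_3| = 6 over Q, so [K : Q] = 6.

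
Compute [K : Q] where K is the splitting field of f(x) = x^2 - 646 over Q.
[K : Q] = 2

f(x) = x^2 - 646 factors as (x - √646)(x + √646). The splitting field is K = Q(√646). Since 646 is squarefree and > 1, it is not a perfect square, so x^2 - 646 is irreducible over Q and [Q(√646) : Q] = 2. Hence [K : Q] = 2.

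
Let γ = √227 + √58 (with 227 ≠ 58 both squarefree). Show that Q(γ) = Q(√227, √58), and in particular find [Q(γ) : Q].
[Q(γ) : Q] = 4 (equivalently, Q(γ) = Q(√227, √58))

Obviously Q(γ) ⊆ Q(√227, √58), and [Q(√227, √58):Q] = 4 (since 227, 58 are distinct squarefree integers > 1 with 13166 not a perfect square). To show equality we compute the minimal polynomial of γ. From γ = √227 + √58: γ^2 = 227 + 2√(13166) + 58 = 285 + 2√(13166), so γ^2 - 285 = 2√(13166); squaring, (γ^2 - 285)^2 = 4·13166, i.e. γ^4 - 570γ^2 + 81225 - 52664 = 0, i.e. γ^4 - 570γ^2 + 28561 = 0. So γ is a root of x^4 - 570x^2 + 28561. This polynomial is irreducible over Q: it has no rational root (each ±√227 ± √58 is irrational), and any factorization into two quadratics over Q would force √(13166) ∈ Q (pairing opposite roots) or √227, √58 ∈ Q (other pairings), all impossible. Hence [Q(γ):Q] = 4 = [Q(√227, √58):Q], so Q(γ) = Q(√227, √58).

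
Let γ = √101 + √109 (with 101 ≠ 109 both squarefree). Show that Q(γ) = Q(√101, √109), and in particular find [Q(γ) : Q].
[Q(γ) : Q] = 4 (equivalently, Q(γ) = Q(√101, √109))

Obviously Q(γ) ⊆ Q(√101, √109), and [Q(√101, √109):Q] = 4 (since 101, 109 are distinct squarefree integers > 1 with 11009 not a perfect square). To show equality we compute the minimal polynomial of γ. From γ = √101 + √109: γ^2 = 101 + 2√(11009) + 109 = 210 + 2√(11009), so γ^2 - 210 = 2√(11009); squaring, (γ^2 - 210)^2 = 4·11009, i.e. γ^4 - 420γ^2 + 44100 - 44036 = 0, i.e. γ^4 - 420γ^2 + 64 = 0. So γ is a root of x^4 - 420x^2 + 64. This polynomial is irreducible over Q: it has no rational root (each ±√101 ± √109 is irrational), and any factorization into two quadratics over Q would force √(11009) ∈ Q (pairing opposite roots) or √101, √109 ∈ Q (other pairings), all impossible. Hence [Q(γ):Q] = 4 = [Q(√101, √109):Q], so Q(γ) = Q(√101, √109).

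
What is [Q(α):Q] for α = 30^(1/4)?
[Q(α):Q] = 4

α is a root of x^4 - 30. By Eisenstein's criterion at the prime p = 2 (which divides the constant term 30 but p^2 = 4 does not, since 30 is squarefree), x^4 - 30 is irreducible over Q. Hence [Q(α):Q] = 4.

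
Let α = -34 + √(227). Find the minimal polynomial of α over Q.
m_α(x) = x^2 + 68x + 929

From α + 34 = √(227), squaring gives (α + 34)^2 = 227, i.e. α^2 + 68α + 1156 = 227, so α^2 + 68α + 929 = 0. The discriminant of x^2 + 68x + 929 is (68)^2 - 4·(929) = 4624 - 3716 = 908, and 4·(227) is not a perfect square in Q since 227 is squarefree and ≠ 1. Hence x^2 + 68x + 929 is irreducible over Q and is the minimal polynomial of α.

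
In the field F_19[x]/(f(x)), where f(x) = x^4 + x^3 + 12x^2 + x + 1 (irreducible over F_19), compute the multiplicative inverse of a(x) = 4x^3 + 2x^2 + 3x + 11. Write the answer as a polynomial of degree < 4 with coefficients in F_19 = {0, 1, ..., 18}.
a(x)^(-1) ≡ 14x^3 + 10x^2 + 13x + 7 (mod f(x))

Since f is irreducible over F_19, F_19[x]/(f) is a field and a(x) ≠ 0 has an inverse. Apply the extended Euclidean algorithm to f(x) and a(x) in F_19[x]: f(x) = (5x + 12)·a(x) + (11x^2 + 5x + 2);  a(x) = (9x + 3)·(11x^2 + 5x + 2) + (8x + 5);  (11x^2 + 5x + 2) = (18x + 6)·(8x + 5) + (10). The last nonzero remainder is the constant 10 = gcd(f, a) in F_19. Back-substituting through the division chain expresses 10 = s(x)·a(x) + t(x)·f(x) with s(x) ≡ 7x^3 + 5x^2 + 16x + 13 (mod f), so (7x^3 + 5x^2 + 16x + 13)·a(x) ≡ 10 (mod f). Multiplying by 10^(-1) ≡ 2 in F_19 gives a(x)^(-1) ≡ 2·(7x^3 + 5x^2 + 16x + 13) ≡ 14x^3 + 10x^2 + 13x + 7 (mod f). Check: (4x^3 + 2x^2 + 3x + 11)·(14x^3 + 10x^2 + 13x + 7) = 18x^6 + 11x^5 + 10x^3 + 11x^2 + 12x + 1 ≡ 1 (mod x^4 + x^3 + 12x^2 + x + 1).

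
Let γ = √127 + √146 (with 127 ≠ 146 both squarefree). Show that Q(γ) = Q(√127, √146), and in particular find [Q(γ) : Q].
[Q(γ) : Q] = 4 (equivalently, Q(γ) = Q(√127, √146))

Obviously Q(γ) ⊆ Q(√127, √146), and [Q(√127, √146):Q] = 4 (since 127, 146 are distinct squarefree integers > 1 with 18542 not a perfect square). To show equality we compute the minimal polynomial of γ. From γ = √127 + √146: γ^2 = 127 + 2√(18542) + 146 = 273 + 2√(18542), so γ^2 - 273 = 2√(18542); squaring, (γ^2 - 273)^2 = 4·18542, i.e. γ^4 - 546γ^2 + 74529 - 74168 = 0, i.e. γ^4 - 546γ^2 + 361 = 0. So γ is a root of x^4 - 546x^2 + 361. This polynomial is irreducible over Q: it has no rational root (each ±√127 ± √146 is irrational), and any factorization into two quadratics over Q would force √(18542) ∈ Q (pairing opposite roots) or √127, √146 ∈ Q (other pairings), all impossible. Hence [Q(γ):Q] = 4 = [Q(√127, √146):Q], so Q(γ) = Q(√127, √146).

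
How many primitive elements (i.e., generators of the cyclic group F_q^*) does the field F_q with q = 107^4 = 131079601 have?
There are φ(131079600) = 34145280 primitive elements

F_q^* is cyclic of order q - 1 = 131079600. A cyclic group of order m has exactly φ(m) generators. Here m = 131079600 = 2^4 · 3^3 · 5^2 · 53 · 229, so the number of primitive elements is φ(131079600) = 34145280.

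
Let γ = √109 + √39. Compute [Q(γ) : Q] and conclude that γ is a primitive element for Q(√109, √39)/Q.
[Q(γ) : Q] = 4 (equivalently, Q(γ) = Q(√109, √39))

Obviously Q(γ) ⊆ Q(√109, √39), and [Q(√109, √39):Q] = 4 (since 109, 39 are distinct squarefree integers > 1 with 4251 not a perfect square). To show equality we compute the minimal polynomial of γ. From γ = √109 + √39: γ^2 = 109 + 2√(4251) + 39 = 148 + 2√(4251), so γ^2 - 148 = 2√(4251); squaring, (γ^2 - 148)^2 = 4·4251, i.e. γ^4 - 296γ^2 + 21904 - 17004 = 0, i.e. γ^4 - 296γ^2 + 4900 = 0. So γ is a root of x^4 - 296x^2 + 4900. This polynomial is irreducible over Q: it has no rational root (each ±√109 ± √39 is irrational), and any factorization into two quadratics over Q would force √(4251) ∈ Q (pairing opposite roots) or √109, √39 ∈ Q (other pairings), all impossible. Hence [Q(γ):Q] = 4 = [Q(√109, √39):Q], so Q(γ) = Q(√109, √39).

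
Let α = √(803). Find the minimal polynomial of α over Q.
m_α(x) = x^2 - 803

α satisfies α^2 - 803 = 0, so x^2 - 803 annihilates α. Since d = 803 is squarefree and ≠ 1, it is not a perfect square in Q, so x^2 - 803 has no rational root and is therefore irreducible over Q (a degree-2 polynomial over a field is irreducible iff it has no root). Hence m_α(x) = x^2 - 803.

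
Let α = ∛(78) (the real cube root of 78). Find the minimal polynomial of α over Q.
m_α(x) = x^3 - 78

α satisfies α^3 = 78, so x^3 - 78 annihilates α. By the rational root test, a rational root p/q (in lowest terms) of x^3 - 78 would satisfy p^3 = 78 q^3, forcing q = 1 and p^3 = 78; but 78 is not a perfect cube, contradiction. A monic cubic over Q with no rational root is irreducible (any nontrivial factorization would include a linear factor). Hence x^3 - 78 is the minimal polynomial of α, and in particular [Q(α):Q] = 3.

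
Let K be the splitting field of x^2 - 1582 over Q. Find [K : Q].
[K : Q] = 2

f(x) = x^2 - 1582 factors as (x - √1582)(x + √1582). The splitting field is K = Q(√1582). Since 1582 is squarefree and > 1, it is not a perfect square, so x^2 - 1582 is irreducible over Q and [Q(√1582) : Q] = 2. Hence [K : Q] = 2.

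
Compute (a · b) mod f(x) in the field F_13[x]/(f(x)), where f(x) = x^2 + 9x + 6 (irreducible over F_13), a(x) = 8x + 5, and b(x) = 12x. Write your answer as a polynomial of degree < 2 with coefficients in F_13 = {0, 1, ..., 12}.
a · b ≡ 2x + 9 (mod f(x))

Multiply in F_13[x]: a(x)·b(x) = (8x + 5)·(12x) = 5x^2 + 8x. This has degree ≥ 2, so divide by f(x) over F_13: 5x^2 + 8x = (5)·(x^2 + 9x + 6) + (2x + 9). Hence a·b ≡ 2x + 9 (mod f). (F_13[x]/(f) is a field with 13^2 = 169 elements since f is irreducible of degree 2.)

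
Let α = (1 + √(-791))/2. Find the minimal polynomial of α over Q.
m_α(x) = x^2 - x + 198

From 2α - 1 = √(-791), squaring gives (2α - 1)^2 = -791, i.e. 4α^2 - 4α + 1 = -791, so α^2 - α + (1 + 791)/4 = 0. Since -791 ≡ 1 (mod 4), (1 + 791)/4 = 198 ∈ Z. The polynomial x^2 - x + 198 has discriminant 1 - 4·(198) = -791, which is not a perfect square in Q (d = -791 is squarefree and ≠ 1), so x^2 - x + 198 is irreducible over Q. It is the minimal polynomial of α.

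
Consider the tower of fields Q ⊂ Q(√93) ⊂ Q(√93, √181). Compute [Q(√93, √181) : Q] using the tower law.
[Q(√93, √181) : Q] = 4

[Q(√93):Q] = 2 (min poly x^2 - 93, irreducible since 93 is squarefree > 1). For the top step, suppose √181 ∈ Q(√93), say √181 = c + d√93 with c, d ∈ Q. Squaring: 181 = c^2 + 93d^2 + 2cd√93. Since √93 ∉ Q this forces 2cd = 0. If d = 0 then √181 = c ∈ Q, contradicting 181 squarefree > 1. If c = 0 then 181 = 93d^2, so 93·181 = (93d)^2 is a perfect square in Q — but 93·181 = 16833 is not a perfect square (since 93 and 181 are distinct squarefree integers). Contradiction. Hence √181 ∉ Q(√93), so x^2 - 181 stays irreducible over Q(√93) and [Q(√93, √181) : Q(√93)] = 2. By the tower law, [Q(√93, √181) : Q] = 2 · 2 = 4.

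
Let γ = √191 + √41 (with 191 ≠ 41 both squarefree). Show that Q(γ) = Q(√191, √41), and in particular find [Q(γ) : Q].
[Q(γ) : Q] = 4 (equivalently, Q(γ) = Q(√191, √41))

Obviously Q(γ) ⊆ Q(√191, √41), and [Q(√191, √41):Q] = 4 (since 191, 41 are distinct squarefree integers > 1 with 7831 not a perfect square). To show equality we compute the minimal polynomial of γ. From γ = √191 + √41: γ^2 = 191 + 2√(7831) + 41 = 232 + 2√(7831), so γ^2 - 232 = 2√(7831); squaring, (γ^2 - 232)^2 = 4·7831, i.e. γ^4 - 464γ^2 + 53824 - 31324 = 0, i.e. γ^4 - 464γ^2 + 22500 = 0. So γ is a root of x^4 - 464x^2 + 22500. This polynomial is irreducible over Q: it has no rational root (each ±√191 ± √41 is irrational), and any factorization into two quadratics over Q would force √(7831) ∈ Q (pairing opposite roots) or √191, √41 ∈ Q (other pairings), all impossible. Hence [Q(γ):Q] = 4 = [Q(√191, √41):Q], so Q(γ) = Q(√191, √41).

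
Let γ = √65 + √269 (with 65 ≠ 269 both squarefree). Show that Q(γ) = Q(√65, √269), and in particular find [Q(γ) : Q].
[Q(γ) : Q] = 4 (equivalently, Q(γ) = Q(√65, √269))

Obviously Q(γ) ⊆ Q(√65, √269), and [Q(√65, √269):Q] = 4 (since 65, 269 are distinct squarefree integers > 1 with 17485 not a perfect square). To show equality we compute the minimal polynomial of γ. From γ = √65 + √269: γ^2 = 65 + 2√(17485) + 269 = 334 + 2√(17485), so γ^2 - 334 = 2√(17485); squaring, (γ^2 - 334)^2 = 4·17485, i.e. γ^4 - 668γ^2 + 111556 - 69940 = 0, i.e. γ^4 - 668γ^2 + 41616 = 0. So γ is a root of x^4 - 668x^2 + 41616. This polynomial is irreducible over Q: it has no rational root (each ±√65 ± √269 is irrational), and any factorization into two quadratics over Q would force √(17485) ∈ Q (pairing opposite roots) or √65, √269 ∈ Q (other pairings), all impossible. Hence [Q(γ):Q] = 4 = [Q(√65, √269):Q], so Q(γ) = Q(√65, √269).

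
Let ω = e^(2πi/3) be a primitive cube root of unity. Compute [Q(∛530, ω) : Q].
[Q(∛530, ω) : Q] = 6

[Q(∛530):Q] = 3 (min poly x^3 - 530, irreducible since 530 is not a perfect cube). [Q(ω):Q] = 2 (min poly x^2 + x + 1). Since Q(∛530) ⊂ R and ω ∉ R, we have ω ∉ Q(∛530), so x^2 + x + 1 remains irreducible over Q(∛530) and [Q(∛530, ω) : Q(∛530)] = 2. By the tower law, [Q(∛530, ω) : Q] = 3 · 2 = 6. (In fact Q(∛530, ω) is the splitting field of x^3 - 530 over Q.)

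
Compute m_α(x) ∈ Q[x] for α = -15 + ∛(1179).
m_α(x) = x^3 + 45x^2 + 675x + 2196

Set β = α + 15 = ∛(1179), so β^3 = 1179. Then (α + 15)^3 - 1179 = 0, i.e. α is a root of g(x) = (x + 15)^3 - 1179 = x^3 + 45x^2 + 675x + 2196. Since g(x) = h(x + 15) where h(x) = x^3 - 1179, and h is irreducible over Q (because 1179 is not a perfect cube, so h has no rational root, and a monic cubic with no rational root is irreducible), g is also irreducible (irreducibility is preserved under the substitution x → x + 15). Hence m_α(x) = x^3 + 45x^2 + 675x + 2196.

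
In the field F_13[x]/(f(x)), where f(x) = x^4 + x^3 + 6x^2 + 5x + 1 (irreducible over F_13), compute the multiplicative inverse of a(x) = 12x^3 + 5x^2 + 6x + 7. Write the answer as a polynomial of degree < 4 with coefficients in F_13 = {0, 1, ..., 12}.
a(x)^(-1) ≡ 4x^3 + 5x + 1 (mod f(x))

Since f is irreducible over F_13, F_13[x]/(f) is a field and a(x) ≠ 0 has an inverse. Apply the extended Euclidean algorithm to f(x) and a(x) in F_13[x]: f(x) = (12x + 7)·a(x) + (3x^2 + 9x + 4);  a(x) = (4x + 7)·(3x^2 + 9x + 4) + (5x + 5);  (3x^2 + 9x + 4) = (11x + 9)·(5x + 5) + (11). The last nonzero remainder is the constant 11 = gcd(f, a) in F_13. Back-substituting through the division chain expresses 11 = s(x)·a(x) + t(x)·f(x) with s(x) ≡ 5x^3 + 3x + 11 (mod f), so (5x^3 + 3x + 11)·a(x) ≡ 11 (mod f). Multiplying by 11^(-1) ≡ 6 in F_13 gives a(x)^(-1) ≡ 6·(5x^3 + 3x + 11) ≡ 4x^3 + 5x + 1 (mod f). Check: (12x^3 + 5x^2 + 6x + 7)·(4x^3 + 5x + 1) = 9x^6 + 7x^5 + 6x^4 + 9x^2 + 2x + 7 ≡ 1 (mod x^4 + x^3 + 6x^2 + 5x + 1).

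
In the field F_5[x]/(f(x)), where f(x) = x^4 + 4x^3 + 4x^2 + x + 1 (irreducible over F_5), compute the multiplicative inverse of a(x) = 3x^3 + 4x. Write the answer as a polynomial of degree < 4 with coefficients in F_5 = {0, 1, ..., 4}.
a(x)^(-1) ≡ 2x^3 + 2x^2 + x + 4 (mod f(x))

Since f is irreducible over F_5, F_5[x]/(f) is a field and a(x) ≠ 0 has an inverse. Apply the extended Euclidean algorithm to f(x) and a(x) in F_5[x]: f(x) = (2x + 3)·a(x) + (x^2 + 4x + 1);  a(x) = (3x + 3)·(x^2 + 4x + 1) + (4x + 2);  (x^2 + 4x + 1) = (4x + 4)·(4x + 2) + (3). The last nonzero remainder is the constant 3 = gcd(f, a) in F_5. Back-substituting through the division chain expresses 3 = s(x)·a(x) + t(x)·f(x) with s(x) ≡ x^3 + x^2 + 3x + 2 (mod f), so (x^3 + x^2 + 3x + 2)·a(x) ≡ 3 (mod f). Multiplying by 3^(-1) ≡ 2 in F_5 gives a(x)^(-1) ≡ 2·(x^3 + x^2 + 3x + 2) ≡ 2x^3 + 2x^2 + x + 4 (mod f). Check: (3x^3 + 4x)·(2x^3 + 2x^2 + x + 4) = x^6 + x^5 + x^4 + 4x^2 + x ≡ 1 (mod x^4 + 4x^3 + 4x^2 + x + 1).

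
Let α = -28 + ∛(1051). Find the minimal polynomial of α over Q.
m_α(x) = x^3 + 84x^2 + 2352x + 20901

Set β = α + 28 = ∛(1051), so β^3 = 1051. Then (α + 28)^3 - 1051 = 0, i.e. α is a root of g(x) = (x + 28)^3 - 1051 = x^3 + 84x^2 + 2352x + 20901. Since g(x) = h(x + 28) where h(x) = x^3 - 1051, and h is irreducible over Q (because 1051 is not a perfect cube, so h has no rational root, and a monic cubic with no rational root is irreducible), g is also irreducible (irreducibility is preserved under the substitution x → x + 28). Hence m_α(x) = x^3 + 84x^2 + 2352x + 20901.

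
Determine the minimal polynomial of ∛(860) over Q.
m_α(x) = x^3 - 860

α satisfies α^3 = 860, so x^3 - 860 annihilates α. By the rational root test, a rational root p/q (in lowest terms) of x^3 - 860 would satisfy p^3 = 860 q^3, forcing q = 1 and p^3 = 860; but 860 is not a perfect cube, contradiction. A monic cubic over Q with no rational root is irreducible (any nontrivial factorization would include a linear factor). Hence x^3 - 860 is the minimal polynomial of α, and in particular [Q(α):Q] = 3.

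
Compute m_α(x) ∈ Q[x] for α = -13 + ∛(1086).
m_α(x) = x^3 + 39x^2 + 507x + 1111

Set β = α + 13 = ∛(1086), so β^3 = 1086. Then (α + 13)^3 - 1086 = 0, i.e. α is a root of g(x) = (x + 13)^3 - 1086 = x^3 + 39x^2 + 507x + 1111. Since g(x) = h(x + 13) where h(x) = x^3 - 1086, and h is irreducible over Q (because 1086 is not a perfect cube, so h has no rational root, and a monic cubic with no rational root is irreducible), g is also irreducible (irreducibility is preserved under the substitution x → x + 13). Hence m_α(x) = x^3 + 39x^2 + 507x + 1111.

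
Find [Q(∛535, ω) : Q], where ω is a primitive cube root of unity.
[Q(∛535, ω) : Q] = 6

[Q(∛535):Q] = 3 (min poly x^3 - 535, irreducible since 535 is not a perfect cube). [Q(ω):Q] = 2 (min poly x^2 + x + 1). Since Q(∛535) ⊂ R and ω ∉ R, we have ω ∉ Q(∛535), so x^2 + x + 1 remains irreducible over Q(∛535) and [Q(∛535, ω) : Q(∛535)] = 2. By the tower law, [Q(∛535, ω) : Q] = 3 · 2 = 6. (In fact Q(∛535, ω) is the splitting field of x^3 - 535 over Q.)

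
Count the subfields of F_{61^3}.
F_{61^3} has 2 subfields

The subfields of F_{p^n} are exactly the fields F_{p^d} for d | n (each is the fixed field of the unique index-d subgroup of Gal(F_{p^n}/F_p) ≅ Z/nZ). The divisors of n = 3 are {1, 3}, giving 2 subfields: F_{61^1}, F_{61^3}.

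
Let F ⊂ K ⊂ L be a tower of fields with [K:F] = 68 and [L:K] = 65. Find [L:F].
[L:F] = 4420

The tower law says that for any tower of field extensions F ⊂ K ⊂ L with finite degrees, [L:F] = [L:K] · [K:F]. Here this gives [L:F] = 65 · 68 = 4420.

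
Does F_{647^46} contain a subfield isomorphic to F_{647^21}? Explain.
No: F_{647^21} is not a subfield of F_{647^46}

F_{p^m} embeds in F_{p^n} iff m | n. Here 21 ∤ 46 (since 46 = 2·21 + 4 with remainder 4 ≠ 0), so F_{647^21} is not a subfield of F_{647^46}. Equivalently: if it were, the tower law would give 21 = [F_{647^21}:F_647] dividing [F_{647^46}:F_647] = 46, contradiction.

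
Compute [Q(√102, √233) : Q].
[Q(√102, √233) : Q] = 4

[Q(√102):Q] = 2 (min poly x^2 - 102, irreducible since 102 is squarefree > 1). For the top step, suppose √233 ∈ Q(√102), say √233 = c + d√102 with c, d ∈ Q. Squaring: 233 = c^2 + 102d^2 + 2cd√102. Since √102 ∉ Q this forces 2cd = 0. If d = 0 then √233 = c ∈ Q, contradicting 233 squarefree > 1. If c = 0 then 233 = 102d^2, so 102·233 = (102d)^2 is a perfect square in Q — but 102·233 = 23766 is not a perfect square (since 102 and 233 are distinct squarefree integers). Contradiction. Hence √233 ∉ Q(√102), so x^2 - 233 stays irreducible over Q(√102) and [Q(√102, √233) : Q(√102)] = 2. By the tower law, [Q(√102, √233) : Q] = 2 · 2 = 4.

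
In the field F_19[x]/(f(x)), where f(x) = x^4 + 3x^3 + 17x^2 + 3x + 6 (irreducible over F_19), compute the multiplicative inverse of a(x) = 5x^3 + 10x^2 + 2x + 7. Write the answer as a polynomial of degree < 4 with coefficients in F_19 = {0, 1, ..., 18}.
a(x)^(-1) ≡ 18x^3 + 15x^2 + 2x (mod f(x))

Since f is irreducible over F_19, F_19[x]/(f) is a field and a(x) ≠ 0 has an inverse. Apply the extended Euclidean algorithm to f(x) and a(x) in F_19[x]: f(x) = (4x + 4)·a(x) + (7x^2 + 5x + 16);  a(x) = (17x + 11)·(7x^2 + 5x + 16) + (17x + 2);  (7x^2 + 5x + 16) = (6x + 13)·(17x + 2) + (9). The last nonzero remainder is the constant 9 = gcd(f, a) in F_19. Back-substituting through the division chain expresses 9 = s(x)·a(x) + t(x)·f(x) with s(x) ≡ 10x^3 + 2x^2 + 18x (mod f), so (10x^3 + 2x^2 + 18x)·a(x) ≡ 9 (mod f). Multiplying by 9^(-1) ≡ 17 in F_19 gives a(x)^(-1) ≡ 17·(10x^3 + 2x^2 + 18x) ≡ 18x^3 + 15x^2 + 2x (mod f). Check: (5x^3 + 10x^2 + 2x + 7)·(18x^3 + 15x^2 + 2x) = 14x^6 + 8x^5 + 6x^4 + 5x^3 + 14x^2 + 14x ≡ 1 (mod x^4 + 3x^3 + 17x^2 + 3x + 6).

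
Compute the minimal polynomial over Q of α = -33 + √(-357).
m_α(x) = x^2 + 66x + 1446

From α + 33 = √(-357), squaring gives (α + 33)^2 = -357, i.e. α^2 + 66α + 1089 = -357, so α^2 + 66α + 1446 = 0. The discriminant of x^2 + 66x + 1446 is (66)^2 - 4·(1446) = 4356 - 5784 = -1428, and 4·(-357) is not a perfect square in Q since -357 is squarefree and ≠ 1. Hence x^2 + 66x + 1446 is irreducible over Q and is the minimal polynomial of α.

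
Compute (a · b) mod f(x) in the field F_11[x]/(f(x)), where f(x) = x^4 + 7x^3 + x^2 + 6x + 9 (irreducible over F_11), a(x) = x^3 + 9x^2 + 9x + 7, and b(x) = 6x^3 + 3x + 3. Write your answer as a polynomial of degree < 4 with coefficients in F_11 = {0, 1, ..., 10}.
a · b ≡ 2x^3 + 5x^2 + 6x + 10 (mod f(x))

Multiply in F_11[x]: a(x)·b(x) = (x^3 + 9x^2 + 9x + 7)·(6x^3 + 3x + 3) = 6x^6 + 10x^5 + 2x^4 + 6x^3 + 10x^2 + 4x + 10. This has degree ≥ 4, so divide by f(x) over F_11: 6x^6 + 10x^5 + 2x^4 + 6x^3 + 10x^2 + 4x + 10 = (6x^2 + x)·(x^4 + 7x^3 + x^2 + 6x + 9) + (2x^3 + 5x^2 + 6x + 10). Hence a·b ≡ 2x^3 + 5x^2 + 6x + 10 (mod f). (F_11[x]/(f) is a field with 11^4 = 14641 elements since f is irreducible of degree 4.)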